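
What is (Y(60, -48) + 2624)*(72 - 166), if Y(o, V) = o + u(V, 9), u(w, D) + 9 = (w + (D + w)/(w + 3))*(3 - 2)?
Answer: -3705292/15 ≈ -2.4702e+5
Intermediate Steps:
u(w, D) = -9 + w + (D + w)/(3 + w) (u(w, D) = -9 + (w + (D + w)/(w + 3))*(3 - 2) = -9 + (w + (D + w)/(3 + w))*1 = -9 + (w + (D + w)/(3 + w)) = -9 + w + (D + w)/(3 + w))
Y(o, V) = o + (-18 + V**2 - 5*V)/(3 + V) (Y(o, V) = o + (-27 + 9 + V**2 - 5*V)/(3 + V) = o + (-18 + V**2 - 5*V)/(3 + V))
(Y(60, -48) + 2624)*(72 - 166) = ((-18 + (-48)**2 - 5*(-48) + 60*(3 - 48))/(3 - 48) + 2624)*(72 - 166) = ((-18 + 2304 + 240 + 60*(-45))/(-45) + 2624)*(-94) = (-(-18 + 2304 + 240 - 2700)/45 + 2624)*(-94) = (-1/45*(-174) + 2624)*(-94) = (58/15 + 2624)*(-94) = (39418/15)*(-94) = -3705292/15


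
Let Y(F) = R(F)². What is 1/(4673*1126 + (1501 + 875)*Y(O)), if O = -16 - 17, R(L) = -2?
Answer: 1/5271302 ≈ 1.8971e-7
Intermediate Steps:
O = -33
Y(F) = 4 (Y(F) = (-2)² = 4)
1/(4673*1126 + (1501 + 875)*Y(O)) = 1/(4673*1126 + (1501 + 875)*4) = 1/(5261798 + 2376*4) = 1/(5261798 + 9504) = 1/5271302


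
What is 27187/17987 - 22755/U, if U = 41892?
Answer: 243207873/251170468 ≈ 0.96830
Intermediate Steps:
27187/17987 - 22755/U = 27187/17987 - 22755/41892 = 27187*(1/17987) - 22755*1/41892 = 27187/17987 - 7585/13964 = 243207873/251170468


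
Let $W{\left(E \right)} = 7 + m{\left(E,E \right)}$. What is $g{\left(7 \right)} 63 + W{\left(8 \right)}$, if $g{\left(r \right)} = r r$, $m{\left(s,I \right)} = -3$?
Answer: $3091$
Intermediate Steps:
$g{\left(r \right)} = r^{2}$
$W{\left(E \right)} = 4$ ($W{\left(E \right)} = 7 - 3 = 4$)
$g{\left(7 \right)} 63 + W{\left(8 \right)} = 7^{2} \cdot 63 + 4 = 49 \cdot 63 + 4 = 3087 + 4 = 3091$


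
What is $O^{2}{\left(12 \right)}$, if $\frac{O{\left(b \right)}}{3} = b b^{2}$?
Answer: $26873856$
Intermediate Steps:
$O{\left(b \right)} = 3 b^{3}$ ($O{\left(b \right)} = 3 b b^{2} = 3 b^{3}$)
$O^{2}{\left(12 \right)} = \left(3 \cdot 12^{3}\right)^{2} = \left(3 \cdot 1728\right)^{2} = 5184^{2} = 26873856$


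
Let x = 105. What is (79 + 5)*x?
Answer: 8820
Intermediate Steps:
(79 + 5)*x = (79 + 5)*105 = 84*105 = 8820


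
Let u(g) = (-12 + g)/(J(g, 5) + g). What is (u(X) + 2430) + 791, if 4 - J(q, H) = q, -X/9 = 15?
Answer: 12737/4 ≈ 3184.3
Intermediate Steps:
X = -135 (X = -9*15 = -135)
J(q, H) = 4 - q
u(g) = -3 + g/4 (u(g) = (-12 + g)/((4 - g) + g) = (-12 + g)/4 = (-12 + g)*(1/4) = -3 + g/4)
(u(X) + 2430) + 791 = ((-3 + (1/4)*(-135)) + 2430) + 791 = ((-3 - 135/4) + 2430) + 791 = (-147/4 + 2430) + 791 = 9573/4 + 791 = 12737/4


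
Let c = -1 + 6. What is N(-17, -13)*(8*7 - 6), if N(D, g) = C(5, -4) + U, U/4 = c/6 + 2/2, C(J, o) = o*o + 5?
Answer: 4250/3 ≈ 1416.7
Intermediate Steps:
c = 5
C(J, o) = 5 + o² (C(J, o) = o² + 5 = 5 + o²)
U = 22/3 (U = 4*(5/6 + 2/2) = 4*(5*(⅙) + 2*(½)) = 4*(⅚ + 1) = 4*(11/6) = 22/3 ≈ 7.3333)
N(D, g) = 85/3 (N(D, g) = (5 + (-4)²) + 22/3 = (5 + 16) + 22/3 = 21 + 22/3 = 85/3)
N(-17, -13)*(8*7 - 6) = 85*(8*7 - 6)/3 = 85*(56 - 6)/3 = (85/3)*50 = 4250/3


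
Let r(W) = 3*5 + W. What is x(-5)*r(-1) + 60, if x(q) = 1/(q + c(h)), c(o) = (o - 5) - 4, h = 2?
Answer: 353/6 ≈ 58.833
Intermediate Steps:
c(o) = -9 + o (c(o) = (-5 + o) - 4 = -9 + o)
x(q) = 1/(-7 + q) (x(q) = 1/(q + (-9 + 2)) = 1/(q - 7) = 1/(-7 + q))
r(W) = 15 + W
x(-5)*r(-1) + 60 = (15 - 1)/(-7 - 5) + 60 = 14/(-12) + 60 = -1/12*14 + 60 = -7/6 + 60 = 353/6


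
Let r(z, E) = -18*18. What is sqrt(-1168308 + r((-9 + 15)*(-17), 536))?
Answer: 6*I*sqrt(32462) ≈ 1081.0*I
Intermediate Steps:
r(z, E) = -324
sqrt(-1168308 + r((-9 + 15)*(-17), 536)) = sqrt(-1168308 - 324) = sqrt(-1168632) = 6*I*sqrt(32462)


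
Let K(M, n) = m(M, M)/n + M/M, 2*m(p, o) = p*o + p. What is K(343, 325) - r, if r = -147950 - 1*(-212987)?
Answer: -21077704/325 ≈ -64855.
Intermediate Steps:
r = 65037 (r = -147950 + 212987 = 65037)
m(p, o) = p/2 + o*p/2 (m(p, o) = (p*o + p)/2 = (o*p + p)/2 = (p + o*p)/2 = p/2 + o*p/2)
K(M, n) = 1 + M*(1 + M)/(2*n) (K(M, n) = (M*(1 + M)/2)/n + M/M = M*(1 + M)/(2*n) + 1 = 1 + M*(1 + M)/(2*n))
K(343, 325) - r = (325 + (½)*343*(1 + 343))/325 - 1*65037 = (325 + (½)*343*344)/325 - 65037 = (325 + 58996)/325 - 65037 = (1/325)*59321 - 65037 = 59321/325 - 65037 = -21077704/325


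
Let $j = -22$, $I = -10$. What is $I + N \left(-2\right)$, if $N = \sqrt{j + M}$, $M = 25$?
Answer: $-10 - 2 \sqrt{3} \approx -13.464$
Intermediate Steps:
$N = \sqrt{3}$ ($N = \sqrt{-22 + 25} = \sqrt{3} \approx 1.732$)
$I + N \left(-2\right) = -10 + \sqrt{3} \left(-2\right) = -10 - 2 \sqrt{3}$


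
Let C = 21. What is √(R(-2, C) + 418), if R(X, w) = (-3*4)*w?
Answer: √166 ≈ 12.884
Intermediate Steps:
R(X, w) = -12*w
√(R(-2, C) + 418) = √(-12*21 + 418) = √(-252 + 418) = √166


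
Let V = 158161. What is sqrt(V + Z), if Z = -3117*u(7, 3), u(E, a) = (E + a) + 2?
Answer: sqrt(120757) ≈ 347.50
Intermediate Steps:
u(E, a) = 2 + E + a
Z = -37404 (Z = -3117*(2 + 7 + 3) = -3117*12 = -37404)
sqrt(V + Z) = sqrt(158161 - 37404) = sqrt(120757)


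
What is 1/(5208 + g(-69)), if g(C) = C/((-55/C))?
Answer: 55/281679 ≈ 0.00019526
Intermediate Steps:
g(C) = -C²/55 (g(C) = C*(-C/55) = -C²/55)
1/(5208 + g(-69)) = 1/(5208 - 1/55*(-69)²) = 1/(5208 - 1/55*4761) = 1/(5208 - 4761/55) = 1/(281679/55) = 55/281679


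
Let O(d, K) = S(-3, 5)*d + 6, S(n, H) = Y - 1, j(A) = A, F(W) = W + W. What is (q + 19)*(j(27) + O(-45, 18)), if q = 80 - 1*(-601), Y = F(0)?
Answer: 54600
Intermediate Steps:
F(W) = 2*W
Y = 0 (Y = 2*0 = 0)
S(n, H) = -1 (S(n, H) = 0 - 1 = -1)
O(d, K) = 6 - d (O(d, K) = -d + 6 = 6 - d)
q = 681 (q = 80 + 601 = 681)
(q + 19)*(j(27) + O(-45, 18)) = (681 + 19)*(27 + (6 - 1*(-45))) = 700*(27 + (6 + 45)) = 700*(27 + 51) = 700*78 = 54600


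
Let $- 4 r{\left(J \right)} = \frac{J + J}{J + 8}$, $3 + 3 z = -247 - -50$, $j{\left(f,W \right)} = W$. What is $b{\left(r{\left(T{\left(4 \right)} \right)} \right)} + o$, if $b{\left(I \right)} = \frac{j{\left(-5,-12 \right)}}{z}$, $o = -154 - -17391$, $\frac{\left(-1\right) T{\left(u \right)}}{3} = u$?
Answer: $\frac{861859}{50} \approx 17237.0$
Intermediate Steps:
$T{\left(u \right)} = - 3 u$
$z = - \frac{200}{3}$ ($z = -1 + \frac{-247 - -50}{3} = -1 + \frac{-247 + 50}{3} = -1 + \frac{1}{3} \left(-197\right) = -1 - \frac{197}{3} = - \frac{200}{3} \approx -66.667$)
$o = 17237$ ($o = -154 + 17391 = 17237$)
$r{\left(J \right)} = - \frac{J}{2 \left(8 + J\right)}$ ($r{\left(J \right)} = - \frac{\left(J + J\right) \frac{1}{J + 8}}{4} = - \frac{2 J \frac{1}{8 + J}}{4} = - \frac{J}{2 \left(8 + J\right)}$)
$b{\left(I \right)} = \frac{9}{50}$ ($b{\left(I \right)} = - \frac{12}{- \frac{200}{3}} = \left(-12\right) \left(- \frac{3}{200}\right) = \frac{9}{50}$)
$b{\left(r{\left(T{\left(4 \right)} \right)} \right)} + o = \frac{9}{50} + 17237 = \frac{861859}{50}$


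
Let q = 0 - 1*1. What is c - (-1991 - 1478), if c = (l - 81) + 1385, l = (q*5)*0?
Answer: 4773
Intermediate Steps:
q = -1 (q = 0 - 1 = -1)
l = 0 (l = -1*5*0 = -5*0 = 0)
c = 1304 (c = (0 - 81) + 1385 = -81 + 1385 = 1304)
c - (-1991 - 1478) = 1304 - (-1991 - 1478) = 1304 - 1*(-3469) = 1304 + 3469 = 4773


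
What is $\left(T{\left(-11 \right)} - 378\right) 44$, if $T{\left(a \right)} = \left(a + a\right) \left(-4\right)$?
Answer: $-12760$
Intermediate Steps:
$T{\left(a \right)} = - 8 a$ ($T{\left(a \right)} = 2 a \left(-4\right) = - 8 a$)
$\left(T{\left(-11 \right)} - 378\right) 44 = \left(\left(-8\right) \left(-11\right) - 378\right) 44 = \left(88 - 378\right) 44 = \left(-290\right) 44 = -12760$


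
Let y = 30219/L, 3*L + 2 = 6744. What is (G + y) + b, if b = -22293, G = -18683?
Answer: -276169535/6742 ≈ -40963.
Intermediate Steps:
L = 6742/3 (L = -⅔ + (⅓)*6744 = -⅔ + 2248 = 6742/3 ≈ 2247.3)
y = 90657/6742 (y = 30219/(6742/3) = 30219*(3/6742) = 90657/6742 ≈ 13.447)
(G + y) + b = (-18683 + 90657/6742) - 22293 = -125870129/6742 - 22293 = -276169535/6742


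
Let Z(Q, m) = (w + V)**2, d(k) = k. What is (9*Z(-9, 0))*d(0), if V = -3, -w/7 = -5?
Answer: 0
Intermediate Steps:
w = 35 (w = -7*(-5) = 35)
Z(Q, m) = 1024 (Z(Q, m) = (35 - 3)**2 = 32**2 = 1024)
(9*Z(-9, 0))*d(0) = (9*1024)*0 = 9216*0 = 0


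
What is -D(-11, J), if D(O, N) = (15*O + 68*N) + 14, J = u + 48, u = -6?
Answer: -2705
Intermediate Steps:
J = 42 (J = -6 + 48 = 42)
D(O, N) = 14 + 15*O + 68*N
-D(-11, J) = -(14 + 15*(-11) + 68*42) = -(14 - 165 + 2856) = -1*2705 = -2705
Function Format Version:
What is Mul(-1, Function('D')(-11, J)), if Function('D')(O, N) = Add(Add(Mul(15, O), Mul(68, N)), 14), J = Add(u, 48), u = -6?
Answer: -2705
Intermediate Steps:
J = 42 (J = Add(-6, 48) = 42)
Function('D')(O, N) = Add(14, Mul(15, O), Mul(68, N))
Mul(-1, Function('D')(-11, J)) = Mul(-1, Add(14, Mul(15, -11), Mul(68, 42))) = Mul(-1, Add(14, -165, 2856)) = Mul(-1, 2705) = -2705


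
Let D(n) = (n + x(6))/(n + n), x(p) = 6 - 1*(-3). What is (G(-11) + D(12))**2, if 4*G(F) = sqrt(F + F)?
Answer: -39/64 + 7*I*sqrt(22)/16 ≈ -0.60938 + 2.0521*I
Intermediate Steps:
x(p) = 9 (x(p) = 6 + 3 = 9)
G(F) = sqrt(2)*sqrt(F)/4 (G(F) = sqrt(F + F)/4 = sqrt(2*F)/4 = (sqrt(2)*sqrt(F))/4 = sqrt(2)*sqrt(F)/4)
D(n) = (9 + n)/(2*n) (D(n) = (n + 9)/(n + n) = (9 + n)/((2*n)) = (9 + n)*(1/(2*n)) = (9 + n)/(2*n))
(G(-11) + D(12))**2 = (sqrt(2)*sqrt(-11)/4 + (1/2)*(9 + 12)/12)**2 = (sqrt(2)*(I*sqrt(11))/4 + (1/2)*(1/12)*21)**2 = (I*sqrt(22)/4 + 7/8)**2 = (7/8 + I*sqrt(22)/4)**2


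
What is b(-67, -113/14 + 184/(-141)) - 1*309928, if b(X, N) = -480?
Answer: -310408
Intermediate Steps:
b(-67, -113/14 + 184/(-141)) - 1*309928 = -480 - 1*309928 = -480 - 309928 = -310408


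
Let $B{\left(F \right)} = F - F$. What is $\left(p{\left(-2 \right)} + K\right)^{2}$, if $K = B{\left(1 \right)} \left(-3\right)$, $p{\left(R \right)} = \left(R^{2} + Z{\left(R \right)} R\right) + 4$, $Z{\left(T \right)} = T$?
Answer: $144$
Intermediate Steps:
$B{\left(F \right)} = 0$
$p{\left(R \right)} = 4 + 2 R^{2}$ ($p{\left(R \right)} = \left(R^{2} + R R\right) + 4 = \left(R^{2} + R^{2}\right) + 4 = 2 R^{2} + 4 = 4 + 2 R^{2}$)
$K = 0$ ($K = 0 \left(-3\right) = 0$)
$\left(p{\left(-2 \right)} + K\right)^{2} = \left(\left(4 + 2 \left(-2\right)^{2}\right) + 0\right)^{2} = \left(\left(4 + 2 \cdot 4\right) + 0\right)^{2} = \left(\left(4 + 8\right) + 0\right)^{2} = \left(12 + 0\right)^{2} = 12^{2} = 144$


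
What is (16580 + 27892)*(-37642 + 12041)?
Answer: -1138527672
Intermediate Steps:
(16580 + 27892)*(-37642 + 12041) = 44472*(-25601) = -1138527672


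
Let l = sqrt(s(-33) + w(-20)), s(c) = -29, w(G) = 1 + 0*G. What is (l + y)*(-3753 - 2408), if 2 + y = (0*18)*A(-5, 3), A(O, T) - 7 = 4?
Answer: 12322 - 12322*I*sqrt(7) ≈ 12322.0 - 32601.0*I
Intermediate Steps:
A(O, T) = 11 (A(O, T) = 7 + 4 = 11)
w(G) = 1 (w(G) = 1 + 0 = 1)
y = -2 (y = -2 + (0*18)*11 = -2 + 0*11 = -2 + 0 = -2)
l = 2*I*sqrt(7) (l = sqrt(-29 + 1) = sqrt(-28) = 2*I*sqrt(7) ≈ 5.2915*I)
(l + y)*(-3753 - 2408) = (2*I*sqrt(7) - 2)*(-3753 - 2408) = (-2 + 2*I*sqrt(7))*(-6161) = 12322 - 12322*I*sqrt(7)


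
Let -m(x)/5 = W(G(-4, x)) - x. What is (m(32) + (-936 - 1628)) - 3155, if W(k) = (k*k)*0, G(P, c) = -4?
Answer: -5559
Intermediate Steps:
W(k) = 0 (W(k) = k²*0 = 0)
m(x) = 5*x (m(x) = -5*(0 - x) = -(-5)*x = 5*x)
(m(32) + (-936 - 1628)) - 3155 = (5*32 + (-936 - 1628)) - 3155 = (160 - 2564) - 3155 = -2404 - 3155 = -5559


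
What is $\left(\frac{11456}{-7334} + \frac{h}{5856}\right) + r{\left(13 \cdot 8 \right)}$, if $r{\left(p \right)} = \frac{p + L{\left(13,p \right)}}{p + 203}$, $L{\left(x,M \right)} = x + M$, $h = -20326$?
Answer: $- \frac{14217194939}{3296251632} \approx -4.3131$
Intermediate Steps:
$L{\left(x,M \right)} = M + x$
$r{\left(p \right)} = \frac{13 + 2 p}{203 + p}$ ($r{\left(p \right)} = \frac{p + \left(p + 13\right)}{p + 203} = \frac{p + \left(13 + p\right)}{203 + p} = \frac{13 + 2 p}{203 + p}$)
$\left(\frac{11456}{-7334} + \frac{h}{5856}\right) + r{\left(13 \cdot 8 \right)} = \left(\frac{11456}{-7334} - \frac{20326}{5856}\right) + \frac{13 + 2 \cdot 13 \cdot 8}{203 + 13 \cdot 8} = \left(11456 \left(- \frac{1}{7334}\right) - \frac{10163}{2928}\right) + \frac{13 + 2 \cdot 104}{203 + 104} = \left(- \frac{5728}{3667} - \frac{10163}{2928}\right) + \frac{13 + 208}{307} = - \frac{54039305}{10736976} + \frac{1}{307} \cdot 221 = - \frac{54039305}{10736976} + \frac{221}{307} = - \frac{14217194939}{3296251632}$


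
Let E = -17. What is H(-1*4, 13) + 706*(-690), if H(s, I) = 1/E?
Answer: -8281381/17 ≈ -4.8714e+5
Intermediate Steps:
H(s, I) = -1/17 (H(s, I) = 1/(-17) = -1/17)
H(-1*4, 13) + 706*(-690) = -1/17 + 706*(-690) = -1/17 - 487140 = -8281381/17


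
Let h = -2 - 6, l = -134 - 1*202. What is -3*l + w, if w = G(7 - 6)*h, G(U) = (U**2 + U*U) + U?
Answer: 984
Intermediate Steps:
l = -336 (l = -134 - 202 = -336)
h = -8
G(U) = U + 2*U**2 (G(U) = (U**2 + U**2) + U = 2*U**2 + U = U + 2*U**2)
w = -24 (w = ((7 - 6)*(1 + 2*(7 - 6)))*(-8) = (1*(1 + 2*1))*(-8) = (1*(1 + 2))*(-8) = (1*3)*(-8) = 3*(-8) = -24)
-3*l + w = -3*(-336) - 24 = 1008 - 24 = 984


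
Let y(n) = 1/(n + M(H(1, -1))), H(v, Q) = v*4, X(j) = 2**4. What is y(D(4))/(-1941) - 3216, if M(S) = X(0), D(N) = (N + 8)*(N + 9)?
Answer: -1073668033/333852 ≈ -3216.0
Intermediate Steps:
X(j) = 16
H(v, Q) = 4*v
D(N) = (8 + N)*(9 + N)
M(S) = 16
y(n) = 1/(16 + n) (y(n) = 1/(n + 16) = 1/(16 + n))
y(D(4))/(-1941) - 3216 = 1/((16 + (72 + 4**2 + 17*4))*(-1941)) - 3216 = -1/1941/(16 + (72 + 16 + 68)) - 3216 = -1/1941/(16 + 156) - 3216 = -1/1941/172 - 3216 = (1/172)*(-1/1941) - 3216 = -1/333852 - 3216 = -1073668033/333852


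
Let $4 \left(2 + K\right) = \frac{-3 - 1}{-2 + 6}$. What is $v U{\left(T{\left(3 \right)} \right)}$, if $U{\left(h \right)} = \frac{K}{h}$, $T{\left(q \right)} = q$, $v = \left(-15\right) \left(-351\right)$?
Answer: $- \frac{15795}{4} \approx -3948.8$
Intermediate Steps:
$v = 5265$
$K = - \frac{9}{4}$ ($K = -2 + \frac{\left(-3 - 1\right) \frac{1}{-2 + 6}}{4} = -2 + \frac{\left(-4\right) \frac{1}{4}}{4} = -2 + \frac{1}{4} \left(-1\right) = -2 - \frac{1}{4} = - \frac{9}{4} \approx -2.25$)
$U{\left(h \right)} = - \frac{9}{4 h}$
$v U{\left(T{\left(3 \right)} \right)} = 5265 \left(- \frac{9}{4 \cdot 3}\right) = 5265 \left(\left(- \frac{9}{4}\right) \frac{1}{3}\right) = 5265 \left(- \frac{3}{4}\right) = - \frac{15795}{4}$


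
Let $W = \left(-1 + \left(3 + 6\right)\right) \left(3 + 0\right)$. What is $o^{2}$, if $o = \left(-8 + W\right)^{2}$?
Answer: $65536$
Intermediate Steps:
$W = 24$ ($W = \left(-1 + 9\right) 3 = 8 \cdot 3 = 24$)
$o = 256$ ($o = \left(-8 + 24\right)^{2} = 16^{2} = 256$)
$o^{2} = 256^{2} = 65536$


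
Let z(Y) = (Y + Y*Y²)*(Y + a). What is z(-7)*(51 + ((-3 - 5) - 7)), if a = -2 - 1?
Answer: 126000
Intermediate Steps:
a = -3
z(Y) = (-3 + Y)*(Y + Y³) (z(Y) = (Y + Y*Y²)*(Y - 3) = (Y + Y³)*(-3 + Y) = (-3 + Y)*(Y + Y³))
z(-7)*(51 + ((-3 - 5) - 7)) = (-7*(-3 - 7 + (-7)³ - 3*(-7)²))*(51 + ((-3 - 5) - 7)) = (-7*(-3 - 7 - 343 - 3*49))*(51 + (-8 - 7)) = (-7*(-3 - 7 - 343 - 147))*(51 - 15) = -7*(-500)*36 = 3500*36 = 126000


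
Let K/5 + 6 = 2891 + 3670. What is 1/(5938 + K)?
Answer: 1/38713 ≈ 2.5831e-5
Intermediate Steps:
K = 32775 (K = -30 + 5*(2891 + 3670) = -30 + 5*6561 = -30 + 32805 = 32775)
1/(5938 + K) = 1/(5938 + 32775) = 1/38713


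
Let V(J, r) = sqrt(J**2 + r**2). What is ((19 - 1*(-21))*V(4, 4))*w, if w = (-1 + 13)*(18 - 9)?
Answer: 17280*sqrt(2) ≈ 24438.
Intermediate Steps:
w = 108 (w = 12*9 = 108)
((19 - 1*(-21))*V(4, 4))*w = ((19 - 1*(-21))*sqrt(4**2 + 4**2))*108 = ((19 + 21)*sqrt(16 + 16))*108 = (40*sqrt(32))*108 = (40*(4*sqrt(2)))*108 = (160*sqrt(2))*108 = 17280*sqrt(2)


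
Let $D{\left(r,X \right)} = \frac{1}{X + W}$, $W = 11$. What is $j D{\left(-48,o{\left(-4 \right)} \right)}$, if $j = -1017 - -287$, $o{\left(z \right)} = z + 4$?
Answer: $- \frac{730}{11} \approx -66.364$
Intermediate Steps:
$o{\left(z \right)} = 4 + z$
$j = -730$ ($j = -1017 + 287 = -730$)
$D{\left(r,X \right)} = \frac{1}{11 + X}$ ($D{\left(r,X \right)} = \frac{1}{X + 11} = \frac{1}{11 + X}$)
$j D{\left(-48,o{\left(-4 \right)} \right)} = - \frac{730}{11 + \left(4 - 4\right)} = - \frac{730}{11 + 0} = - \frac{730}{11}$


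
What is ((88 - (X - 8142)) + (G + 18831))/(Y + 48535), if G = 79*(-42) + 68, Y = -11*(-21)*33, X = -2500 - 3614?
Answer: 29925/56158 ≈ 0.53287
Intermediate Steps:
X = -6114
Y = 7623 (Y = 231*33 = 7623)
G = -3250 (G = -3318 + 68 = -3250)
((88 - (X - 8142)) + (G + 18831))/(Y + 48535) = ((88 - (-6114 - 8142)) + (-3250 + 18831))/(7623 + 48535) = ((88 - 1*(-14256)) + 15581)/56158 = ((88 + 14256) + 15581)*(1/56158) = (14344 + 15581)*(1/56158) = 29925*(1/56158) = 29925/56158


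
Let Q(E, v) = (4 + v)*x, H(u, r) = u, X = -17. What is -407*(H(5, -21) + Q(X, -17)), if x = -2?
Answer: -12617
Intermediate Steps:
Q(E, v) = -8 - 2*v (Q(E, v) = (4 + v)*(-2) = -8 - 2*v)
-407*(H(5, -21) + Q(X, -17)) = -407*(5 + (-8 - 2*(-17))) = -407*(5 + (-8 + 34)) = -407*(5 + 26) = -407*31 = -12617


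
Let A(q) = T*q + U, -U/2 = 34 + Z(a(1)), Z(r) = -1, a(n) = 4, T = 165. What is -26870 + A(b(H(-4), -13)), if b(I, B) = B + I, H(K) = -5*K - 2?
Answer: -26111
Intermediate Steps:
H(K) = -2 - 5*K
U = -66 (U = -2*(34 - 1) = -2*33 = -66)
A(q) = -66 + 165*q (A(q) = 165*q - 66 = -66 + 165*q)
-26870 + A(b(H(-4), -13)) = -26870 + (-66 + 165*(-13 + (-2 - 5*(-4)))) = -26870 + (-66 + 165*(-13 + (-2 + 20))) = -26870 + (-66 + 165*(-13 + 18)) = -26870 + (-66 + 165*5) = -26870 + (-66 + 825) = -26870 + 759 = -26111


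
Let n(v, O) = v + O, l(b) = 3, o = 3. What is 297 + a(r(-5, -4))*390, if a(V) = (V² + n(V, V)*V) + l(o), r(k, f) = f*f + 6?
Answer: 567747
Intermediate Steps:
r(k, f) = 6 + f² (r(k, f) = f² + 6 = 6 + f²)
n(v, O) = O + v
a(V) = 3 + 3*V² (a(V) = (V² + (V + V)*V) + 3 = (V² + (2*V)*V) + 3 = (V² + 2*V²) + 3 = 3*V² + 3 = 3 + 3*V²)
297 + a(r(-5, -4))*390 = 297 + (3 + 3*(6 + (-4)²)²)*390 = 297 + (3 + 3*(6 + 16)²)*390 = 297 + (3 + 3*22²)*390 = 297 + (3 + 3*484)*390 = 297 + (3 + 1452)*390 = 297 + 1455*390 = 297 + 567450 = 567747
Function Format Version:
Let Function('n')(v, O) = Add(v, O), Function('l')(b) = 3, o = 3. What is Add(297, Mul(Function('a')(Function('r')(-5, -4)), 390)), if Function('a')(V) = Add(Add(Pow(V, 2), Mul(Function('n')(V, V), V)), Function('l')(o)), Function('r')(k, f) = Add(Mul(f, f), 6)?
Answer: 567747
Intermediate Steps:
Function('r')(k, f) = Add(6, Pow(f, 2)) (Function('r')(k, f) = Add(Pow(f, 2), 6) = Add(6, Pow(f, 2)))
Function('n')(v, O) = Add(O, v)
Function('a')(V) = Add(3, Mul(3, Pow(V, 2))) (Function('a')(V) = Add(Add(Pow(V, 2), Mul(Add(V, V), V)), 3) = Add(Add(Pow(V, 2), Mul(Mul(2, V), V)), 3) = Add(Add(Pow(V, 2), Mul(2, Pow(V, 2))), 3) = Add(Mul(3, Pow(V, 2)), 3) = Add(3, Mul(3, Pow(V, 2))))
Add(297, Mul(Function('a')(Function('r')(-5, -4)), 390)) = Add(297, Mul(Add(3, Mul(3, Pow(Add(6, Pow(-4, 2)), 2))), 390)) = Add(297, Mul(Add(3, Mul(3, Pow(Add(6, 16), 2))), 390)) = Add(297, Mul(Add(3, Mul(3, Pow(22, 2))), 390)) = Add(297, Mul(Add(3, Mul(3, 484)), 390)) = Add(297, Mul(Add(3, 1452), 390)) = Add(297, Mul(1455, 390)) = Add(297, 567450) = 567747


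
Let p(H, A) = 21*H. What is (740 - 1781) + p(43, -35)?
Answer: -138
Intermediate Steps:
(740 - 1781) + p(43, -35) = (740 - 1781) + 21*43 = -1041 + 903 = -138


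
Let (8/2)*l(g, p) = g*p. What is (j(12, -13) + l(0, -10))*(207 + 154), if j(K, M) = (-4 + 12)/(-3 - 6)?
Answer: -2888/9 ≈ -320.89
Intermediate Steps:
l(g, p) = g*p/4 (l(g, p) = (g*p)/4 = g*p/4)
j(K, M) = -8/9 (j(K, M) = 8/(-9) = 8*(-1/9) = -8/9)
(j(12, -13) + l(0, -10))*(207 + 154) = (-8/9 + (1/4)*0*(-10))*(207 + 154) = (-8/9 + 0)*361 = -8/9*361 = -2888/9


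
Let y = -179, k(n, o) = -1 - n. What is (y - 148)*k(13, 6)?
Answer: 4578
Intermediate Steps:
(y - 148)*k(13, 6) = (-179 - 148)*(-1 - 1*13) = -327*(-1 - 13) = -327*(-14) = 4578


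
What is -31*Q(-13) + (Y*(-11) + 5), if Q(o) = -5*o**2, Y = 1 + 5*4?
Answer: 25969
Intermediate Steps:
Y = 21 (Y = 1 + 20 = 21)
-31*Q(-13) + (Y*(-11) + 5) = -(-155)*(-13)**2 + (21*(-11) + 5) = -(-155)*169 + (-231 + 5) = -31*(-845) - 226 = 26195 - 226 = 25969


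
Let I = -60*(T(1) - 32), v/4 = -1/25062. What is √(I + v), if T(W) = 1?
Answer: √292068262398/12531 ≈ 43.128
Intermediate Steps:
v = -2/12531 (v = 4*(-1/25062) = -2/12531 ≈ -0.00015960)
I = 1860 (I = -60*(1 - 32) = -60*(-31) = 1860)
√(I + v) = √(1860 - 2/12531) = √(23307658/12531) = √292068262398/12531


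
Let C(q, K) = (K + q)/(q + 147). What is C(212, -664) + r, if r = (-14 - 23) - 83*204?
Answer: -6092323/359 ≈ -16970.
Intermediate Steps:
C(q, K) = (K + q)/(147 + q)
r = -16969 (r = -37 - 16932 = -16969)
C(212, -664) + r = (-664 + 212)/(147 + 212) - 16969 = -452/359 - 16969 = -6092323/359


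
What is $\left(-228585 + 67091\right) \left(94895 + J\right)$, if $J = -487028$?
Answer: $63327126702$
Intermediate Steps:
$\left(-228585 + 67091\right) \left(94895 + J\right) = \left(-228585 + 67091\right) \left(94895 - 487028\right) = \left(-161494\right) \left(-392133\right) = 63327126702$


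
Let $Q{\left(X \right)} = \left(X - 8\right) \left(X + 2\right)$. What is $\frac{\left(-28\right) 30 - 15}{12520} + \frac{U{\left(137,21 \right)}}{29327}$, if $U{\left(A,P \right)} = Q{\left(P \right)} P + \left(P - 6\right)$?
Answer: $\frac{10745259}{73434808} \approx 0.14632$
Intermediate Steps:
$Q{\left(X \right)} = \left(-8 + X\right) \left(2 + X\right)$
$U{\left(A,P \right)} = -6 + P + P \left(-16 + P^{2} - 6 P\right)$ ($U{\left(A,P \right)} = \left(-16 + P^{2} - 6 P\right) P + \left(P - 6\right) = P \left(-16 + P^{2} - 6 P\right) + \left(-6 + P\right) = -6 + P + P \left(-16 + P^{2} - 6 P\right)$)
$\frac{\left(-28\right) 30 - 15}{12520} + \frac{U{\left(137,21 \right)}}{29327} = \frac{\left(-28\right) 30 - 15}{12520} + \frac{-6 + 21 - 21 \left(16 - 21^{2} + 6 \cdot 21\right)}{29327} = \left(-840 - 15\right) \frac{1}{12520} + \left(-6 + 21 - 21 \left(16 - 441 + 126\right)\right) \frac{1}{29327} = \left(-855\right) \frac{1}{12520} + \left(-6 + 21 - 21 \left(16 - 441 + 126\right)\right) \frac{1}{29327} = - \frac{171}{2504} + \left(-6 + 21 - 21 \left(-299\right)\right) \frac{1}{29327} = - \frac{171}{2504} + \left(-6 + 21 + 6279\right) \frac{1}{29327} = - \frac{171}{2504} + 6294 \cdot \frac{1}{29327} = - \frac{171}{2504} + \frac{6294}{29327} = \frac{10745259}{73434808}$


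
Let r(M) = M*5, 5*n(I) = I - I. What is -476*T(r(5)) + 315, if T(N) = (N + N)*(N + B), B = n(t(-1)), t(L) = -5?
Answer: -594685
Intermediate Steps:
n(I) = 0 (n(I) = (I - I)/5 = (⅕)*0 = 0)
B = 0
r(M) = 5*M
T(N) = 2*N² (T(N) = (N + N)*(N + 0) = (2*N)*N = 2*N²)
-476*T(r(5)) + 315 = -952*(5*5)² + 315 = -952*25² + 315 = -952*625 + 315 = -476*1250 + 315 = -595000 + 315 = -594685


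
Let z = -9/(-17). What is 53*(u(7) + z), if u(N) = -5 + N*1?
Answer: 2279/17 ≈ 134.06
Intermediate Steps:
u(N) = -5 + N
z = 9/17 (z = -9*(-1/17) = 9/17 ≈ 0.52941)
53*(u(7) + z) = 53*((-5 + 7) + 9/17) = 53*(2 + 9/17) = 53*(43/17) = 2279/17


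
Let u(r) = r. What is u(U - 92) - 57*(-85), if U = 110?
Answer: 4863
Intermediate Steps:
u(U - 92) - 57*(-85) = (110 - 92) - 57*(-85) = 18 + 4845 = 4863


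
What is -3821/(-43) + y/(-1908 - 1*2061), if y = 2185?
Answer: 15071594/170667 ≈ 88.310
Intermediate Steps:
-3821/(-43) + y/(-1908 - 1*2061) = -3821/(-43) + 2185/(-1908 - 1*2061) = -3821*(-1/43) + 2185/(-1908 - 2061) = 3821/43 + 2185/(-3969) = 3821/43 + 2185*(-1/3969) = 3821/43 - 2185/3969 = 15071594/170667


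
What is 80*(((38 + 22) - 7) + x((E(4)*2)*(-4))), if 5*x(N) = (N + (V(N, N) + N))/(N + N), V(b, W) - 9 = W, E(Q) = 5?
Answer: 21311/5 ≈ 4262.2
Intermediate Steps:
V(b, W) = 9 + W
x(N) = (9 + 3*N)/(10*N) (x(N) = ((N + ((9 + N) + N))/(N + N))/5 = ((N + (9 + 2*N))/((2*N)))/5 = ((9 + 3*N)*(1/(2*N)))/5 = ((9 + 3*N)/(2*N))/5 = (9 + 3*N)/(10*N))
80*(((38 + 22) - 7) + x((E(4)*2)*(-4))) = 80*(((38 + 22) - 7) + 3*(3 + (5*2)*(-4))/(10*(((5*2)*(-4))))) = 80*((60 - 7) + 3*(3 + 10*(-4))/(10*((10*(-4))))) = 80*(53 + (3/10)*(3 - 40)/(-40)) = 80*(53 + (3/10)*(-1/40)*(-37)) = 80*(53 + 111/400) = 80*(21311/400) = 21311/5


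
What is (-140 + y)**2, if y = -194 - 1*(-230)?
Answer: 10816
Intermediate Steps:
y = 36 (y = -194 + 230 = 36)
(-140 + y)**2 = (-140 + 36)**2 = (-104)**2 = 10816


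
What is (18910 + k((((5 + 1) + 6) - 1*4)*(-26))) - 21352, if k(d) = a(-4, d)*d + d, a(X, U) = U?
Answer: 40614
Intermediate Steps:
k(d) = d + d**2 (k(d) = d*d + d = d**2 + d = d + d**2)
(18910 + k((((5 + 1) + 6) - 1*4)*(-26))) - 21352 = (18910 + ((((5 + 1) + 6) - 1*4)*(-26))*(1 + (((5 + 1) + 6) - 1*4)*(-26))) - 21352 = (18910 + (((6 + 6) - 4)*(-26))*(1 + ((6 + 6) - 4)*(-26))) - 21352 = (18910 + ((12 - 4)*(-26))*(1 + (12 - 4)*(-26))) - 21352 = (18910 + (8*(-26))*(1 + 8*(-26))) - 21352 = (18910 - 208*(1 - 208)) - 21352 = (18910 - 208*(-207)) - 21352 = (18910 + 43056) - 21352 = 61966 - 21352 = 40614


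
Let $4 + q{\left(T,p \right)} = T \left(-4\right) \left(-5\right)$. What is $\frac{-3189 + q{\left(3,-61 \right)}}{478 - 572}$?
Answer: $\frac{3133}{94} \approx 33.33$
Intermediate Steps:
$q{\left(T,p \right)} = -4 + 20 T$ ($q{\left(T,p \right)} = -4 + T \left(-4\right) \left(-5\right) = -4 + - 4 T \left(-5\right) = -4 + 20 T$)
$\frac{-3189 + q{\left(3,-61 \right)}}{478 - 572} = \frac{-3189 + \left(-4 + 20 \cdot 3\right)}{478 - 572} = \frac{-3189 + \left(-4 + 60\right)}{-94} = \left(-3189 + 56\right) \left(- \frac{1}{94}\right) = \left(-3133\right) \left(- \frac{1}{94}\right) = \frac{3133}{94}$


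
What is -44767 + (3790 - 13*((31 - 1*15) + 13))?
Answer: -41354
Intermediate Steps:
-44767 + (3790 - 13*((31 - 1*15) + 13)) = -44767 + (3790 - 13*((31 - 15) + 13)) = -44767 + (3790 - 13*(16 + 13)) = -44767 + (3790 - 13*29) = -44767 + (3790 - 377) = -44767 + 3413 = -41354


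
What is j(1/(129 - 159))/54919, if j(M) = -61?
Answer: -61/54919 ≈ -0.0011107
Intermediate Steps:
j(1/(129 - 159))/54919 = -61/54919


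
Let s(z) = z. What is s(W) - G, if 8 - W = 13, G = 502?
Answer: -507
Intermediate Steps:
W = -5 (W = 8 - 1*13 = 8 - 13 = -5)
s(W) - G = -5 - 1*502 = -5 - 502 = -507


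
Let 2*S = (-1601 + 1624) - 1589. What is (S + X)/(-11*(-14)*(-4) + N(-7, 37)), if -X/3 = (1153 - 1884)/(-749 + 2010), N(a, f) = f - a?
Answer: 492585/360646 ≈ 1.3658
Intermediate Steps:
S = -783 (S = ((-1601 + 1624) - 1589)/2 = (23 - 1589)/2 = (½)*(-1566) = -783)
X = 2193/1261 (X = -3*(1153 - 1884)/(-749 + 2010) = -(-2193)/1261 = -3*(-731/1261) = 2193/1261 ≈ 1.7391)
(S + X)/(-11*(-14)*(-4) + N(-7, 37)) = (-783 + 2193/1261)/(-11*(-14)*(-4) + (37 - 1*(-7))) = -985170/(1261*(154*(-4) + (37 + 7))) = -985170/(1261*(-616 + 44)) = -985170/1261/(-572) = -985170/1261*(-1/572) = 492585/360646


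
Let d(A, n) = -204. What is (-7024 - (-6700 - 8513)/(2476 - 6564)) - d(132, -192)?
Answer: -27895373/4088 ≈ -6823.7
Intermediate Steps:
(-7024 - (-6700 - 8513)/(2476 - 6564)) - d(132, -192) = (-7024 - (-6700 - 8513)/(2476 - 6564)) - 1*(-204) = (-7024 - (-15213)/(-4088)) + 204 = (-7024 - (-15213)*(-1)/4088) + 204 = (-7024 - 1*15213/4088) + 204 = (-7024 - 15213/4088) + 204 = -28729325/4088 + 204 = -27895373/4088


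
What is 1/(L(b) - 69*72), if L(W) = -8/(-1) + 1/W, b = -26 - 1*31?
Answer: -57/282721 ≈ -0.00020161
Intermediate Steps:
b = -57 (b = -26 - 31 = -57)
L(W) = 8 + 1/W (L(W) = -8*(-1) + 1/W = 8 + 1/W)
1/(L(b) - 69*72) = 1/((8 + 1/(-57)) - 69*72) = 1/((8 - 1/57) - 1*4968) = 1/(455/57 - 4968) = 1/(-282721/57) = -57/282721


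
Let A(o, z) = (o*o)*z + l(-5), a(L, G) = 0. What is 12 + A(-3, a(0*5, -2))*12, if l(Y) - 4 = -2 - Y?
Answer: 96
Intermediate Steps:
l(Y) = 2 - Y (l(Y) = 4 + (-2 - Y) = 2 - Y)
A(o, z) = 7 + z*o² (A(o, z) = (o*o)*z + (2 - 1*(-5)) = o²*z + (2 + 5) = z*o² + 7 = 7 + z*o²)
12 + A(-3, a(0*5, -2))*12 = 12 + (7 + 0*(-3)²)*12 = 12 + (7 + 0*9)*12 = 12 + (7 + 0)*12 = 12 + 7*12 = 12 + 84 = 96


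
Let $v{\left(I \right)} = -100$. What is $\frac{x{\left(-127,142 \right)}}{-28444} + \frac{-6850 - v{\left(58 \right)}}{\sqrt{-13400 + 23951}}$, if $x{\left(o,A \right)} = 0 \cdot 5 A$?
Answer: $- \frac{2250 \sqrt{10551}}{3517} \approx -65.714$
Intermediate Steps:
$x{\left(o,A \right)} = 0$ ($x{\left(o,A \right)} = 0 A = 0$)
$\frac{x{\left(-127,142 \right)}}{-28444} + \frac{-6850 - v{\left(58 \right)}}{\sqrt{-13400 + 23951}} = \frac{0}{-28444} + \frac{-6850 - -100}{\sqrt{-13400 + 23951}} = 0 \left(- \frac{1}{28444}\right) + \frac{-6850 + 100}{\sqrt{10551}} = 0 - 6750 \frac{\sqrt{10551}}{10551} = 0 - \frac{2250 \sqrt{10551}}{3517} = - \frac{2250 \sqrt{10551}}{3517}$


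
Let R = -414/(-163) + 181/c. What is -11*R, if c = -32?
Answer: 178805/5216 ≈ 34.280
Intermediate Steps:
R = -16255/5216 (R = -414/(-163) + 181/(-32) = -414*(-1/163) + 181*(-1/32) = 414/163 - 181/32 = -16255/5216 ≈ -3.1164)
-11*R = -11*(-16255/5216) = 178805/5216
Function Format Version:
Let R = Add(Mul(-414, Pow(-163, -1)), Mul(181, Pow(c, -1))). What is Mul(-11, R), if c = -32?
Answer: Rational(178805, 5216) ≈ 34.280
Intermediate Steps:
R = Rational(-16255, 5216) (R = Add(Mul(-414, Pow(-163, -1)), Mul(181, Pow(-32, -1))) = Add(Mul(-414, Rational(-1, 163)), Mul(181, Rational(-1, 32))) = Add(Rational(414, 163), Rational(-181, 32)) = Rational(-16255, 5216) ≈ -3.1164)
Mul(-11, R) = Mul(-11, Rational(-16255, 5216)) = Rational(178805, 5216)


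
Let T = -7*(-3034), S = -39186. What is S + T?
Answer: -17948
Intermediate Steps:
T = 21238
S + T = -39186 + 21238 = -17948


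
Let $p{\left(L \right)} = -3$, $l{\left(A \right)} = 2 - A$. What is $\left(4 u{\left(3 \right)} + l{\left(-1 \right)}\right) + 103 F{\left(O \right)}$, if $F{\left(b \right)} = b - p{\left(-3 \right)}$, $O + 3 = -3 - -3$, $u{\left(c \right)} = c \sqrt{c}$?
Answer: $3 + 12 \sqrt{3} \approx 23.785$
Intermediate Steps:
$u{\left(c \right)} = c^{\frac{3}{2}}$
$O = -3$ ($O = -3 - 0 = -3 + \left(-3 + 3\right) = -3 + 0 = -3$)
$F{\left(b \right)} = 3 + b$ ($F{\left(b \right)} = b - -3 = b + 3 = 3 + b$)
$\left(4 u{\left(3 \right)} + l{\left(-1 \right)}\right) + 103 F{\left(O \right)} = \left(4 \cdot 3^{\frac{3}{2}} + \left(2 - -1\right)\right) + 103 \left(3 - 3\right) = \left(4 \cdot 3 \sqrt{3} + \left(2 + 1\right)\right) + 103 \cdot 0 = \left(12 \sqrt{3} + 3\right) + 0 = \left(3 + 12 \sqrt{3}\right) + 0 = 3 + 12 \sqrt{3}$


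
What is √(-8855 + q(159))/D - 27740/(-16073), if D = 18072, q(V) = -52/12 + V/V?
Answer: 27740/16073 + 5*I*√3189/54216 ≈ 1.7259 + 0.005208*I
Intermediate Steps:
q(V) = -10/3 (q(V) = -52*1/12 + 1 = -13/3 + 1 = -10/3)
√(-8855 + q(159))/D - 27740/(-16073) = √(-8855 - 10/3)/18072 - 27740/(-16073) = √(-26575/3)*(1/18072) - 27740*(-1/16073) = (5*I*√3189/3)*(1/18072) + 27740/16073 = 5*I*√3189/54216 + 27740/16073 = 27740/16073 + 5*I*√3189/54216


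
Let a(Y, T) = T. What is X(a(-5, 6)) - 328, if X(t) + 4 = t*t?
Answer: -296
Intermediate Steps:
X(t) = -4 + t² (X(t) = -4 + t*t = -4 + t²)
X(a(-5, 6)) - 328 = (-4 + 6²) - 328 = (-4 + 36) - 328 = 32 - 328 = -296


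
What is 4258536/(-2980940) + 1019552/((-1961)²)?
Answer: -3334266569594/2865816842435 ≈ -1.1635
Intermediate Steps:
4258536/(-2980940) + 1019552/((-1961)²) = 4258536*(-1/2980940) + 1019552/3845521 = -1064634/745235 + 1019552*(1/3845521) = -1064634/745235 + 1019552/3845521 = -3334266569594/2865816842435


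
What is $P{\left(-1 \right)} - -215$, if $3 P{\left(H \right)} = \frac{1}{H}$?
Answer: $\frac{644}{3} \approx 214.67$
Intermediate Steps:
$P{\left(H \right)} = \frac{1}{3 H}$
$P{\left(-1 \right)} - -215 = \frac{1}{3 \left(-1\right)} - -215 = \frac{1}{3} \left(-1\right) + 215 = - \frac{1}{3} + 215 = \frac{644}{3}$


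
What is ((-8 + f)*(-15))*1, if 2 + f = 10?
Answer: 0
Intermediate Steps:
f = 8 (f = -2 + 10 = 8)
((-8 + f)*(-15))*1 = ((-8 + 8)*(-15))*1 = (0*(-15))*1 = 0*1 = 0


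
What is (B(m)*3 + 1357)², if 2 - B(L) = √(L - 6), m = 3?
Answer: 1857742 - 8178*I*√3 ≈ 1.8577e+6 - 14165.0*I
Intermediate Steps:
B(L) = 2 - √(-6 + L) (B(L) = 2 - √(L - 6) = 2 - √(-6 + L))
(B(m)*3 + 1357)² = ((2 - √(-6 + 3))*3 + 1357)² = ((2 - √(-3))*3 + 1357)² = ((2 - I*√3)*3 + 1357)² = ((6 - 3*I*√3) + 1357)² = (1363 - 3*I*√3)²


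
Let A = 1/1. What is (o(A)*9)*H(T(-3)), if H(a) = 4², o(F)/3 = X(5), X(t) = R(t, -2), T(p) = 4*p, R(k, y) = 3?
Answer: 1296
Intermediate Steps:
X(t) = 3
A = 1 (A = 1*1 = 1)
o(F) = 9 (o(F) = 3*3 = 9)
H(a) = 16
(o(A)*9)*H(T(-3)) = (9*9)*16 = 81*16 = 1296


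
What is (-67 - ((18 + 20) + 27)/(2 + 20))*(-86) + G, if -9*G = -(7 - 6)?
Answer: 595604/99 ≈ 6016.2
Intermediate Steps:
G = ⅑ (G = -(-1)*(7 - 6)/9 = -(-1)/9 = -⅑*(-1) = ⅑ ≈ 0.11111)
(-67 - ((18 + 20) + 27)/(2 + 20))*(-86) + G = (-67 - ((18 + 20) + 27)/(2 + 20))*(-86) + ⅑ = (-67 - (38 + 27)/22)*(-86) + ⅑ = (-67 - 65/22)*(-86) + ⅑ = -1539/22*(-86) + ⅑ = 66177/11 + ⅑ = 595604/99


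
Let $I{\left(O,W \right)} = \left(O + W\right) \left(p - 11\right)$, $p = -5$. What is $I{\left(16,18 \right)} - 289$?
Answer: $-833$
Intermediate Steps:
$I{\left(O,W \right)} = - 16 O - 16 W$ ($I{\left(O,W \right)} = \left(O + W\right) \left(-5 - 11\right) = \left(O + W\right) \left(-16\right) = - 16 O - 16 W$)
$I{\left(16,18 \right)} - 289 = \left(\left(-16\right) 16 - 288\right) - 289 = \left(-256 - 288\right) - 289 = -544 - 289 = -833$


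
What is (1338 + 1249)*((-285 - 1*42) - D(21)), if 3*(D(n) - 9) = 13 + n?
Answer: -2695654/3 ≈ -8.9855e+5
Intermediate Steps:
D(n) = 40/3 + n/3 (D(n) = 9 + (13 + n)/3 = 9 + (13/3 + n/3) = 40/3 + n/3)
(1338 + 1249)*((-285 - 1*42) - D(21)) = (1338 + 1249)*((-285 - 1*42) - (40/3 + (⅓)*21)) = 2587*((-285 - 42) - (40/3 + 7)) = 2587*(-327 - 1*61/3) = 2587*(-327 - 61/3) = 2587*(-1042/3) = -2695654/3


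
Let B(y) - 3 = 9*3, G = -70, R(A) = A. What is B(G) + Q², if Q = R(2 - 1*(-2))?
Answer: 46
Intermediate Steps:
Q = 4 (Q = 2 - 1*(-2) = 2 + 2 = 4)
B(y) = 30 (B(y) = 3 + 9*3 = 3 + 27 = 30)
B(G) + Q² = 30 + 4² = 30 + 16 = 46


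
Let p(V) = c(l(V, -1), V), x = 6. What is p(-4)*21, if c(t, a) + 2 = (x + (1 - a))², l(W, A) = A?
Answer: 2499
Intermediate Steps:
c(t, a) = -2 + (7 - a)² (c(t, a) = -2 + (6 + (1 - a))² = -2 + (7 - a)²)
p(V) = -2 + (7 - V)²
p(-4)*21 = (-2 + (7 - 1*(-4))²)*21 = (-2 + (7 + 4)²)*21 = (-2 + 11²)*21 = (-2 + 121)*21 = 119*21 = 2499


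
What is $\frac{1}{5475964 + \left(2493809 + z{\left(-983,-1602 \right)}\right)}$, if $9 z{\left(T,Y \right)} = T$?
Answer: $\frac{9}{71726974} \approx 1.2548 \cdot 10^{-7}$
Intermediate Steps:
$z{\left(T,Y \right)} = \frac{T}{9}$
$\frac{1}{5475964 + \left(2493809 + z{\left(-983,-1602 \right)}\right)} = \frac{1}{5475964 + \left(2493809 + \frac{1}{9} \left(-983\right)\right)} = \frac{1}{5475964 + \left(2493809 - \frac{983}{9}\right)} = \frac{1}{5475964 + \frac{22443298}{9}} = \frac{1}{\frac{71726974}{9}} = \frac{9}{71726974}$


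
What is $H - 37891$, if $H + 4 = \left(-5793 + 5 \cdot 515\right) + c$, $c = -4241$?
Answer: $-45354$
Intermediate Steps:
$H = -7463$ ($H = -4 + \left(\left(-5793 + 5 \cdot 515\right) - 4241\right) = -4 + \left(\left(-5793 + 2575\right) - 4241\right) = -4 - 7459 = -7463$)
$H - 37891 = -7463 - 37891 = -45354$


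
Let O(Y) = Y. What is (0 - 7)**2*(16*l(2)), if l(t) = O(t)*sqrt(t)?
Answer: 1568*sqrt(2) ≈ 2217.5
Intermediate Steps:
l(t) = t**(3/2) (l(t) = t*sqrt(t) = t**(3/2))
(0 - 7)**2*(16*l(2)) = (0 - 7)**2*(16*2**(3/2)) = (-7)**2*(16*(2*sqrt(2))) = 49*(32*sqrt(2)) = 1568*sqrt(2)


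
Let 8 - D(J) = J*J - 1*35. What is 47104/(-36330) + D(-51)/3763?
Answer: -135092246/68354895 ≈ -1.9763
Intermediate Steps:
D(J) = 43 - J² (D(J) = 8 - (J*J - 1*35) = 8 - (J² - 35) = 8 - (-35 + J²) = 8 + (35 - J²) = 43 - J²)
47104/(-36330) + D(-51)/3763 = 47104/(-36330) + (43 - 1*(-51)²)/3763 = 47104*(-1/36330) + (43 - 1*2601)*(1/3763) = -23552/18165 + (43 - 2601)*(1/3763) = -23552/18165 - 2558*1/3763 = -23552/18165 - 2558/3763 = -135092246/68354895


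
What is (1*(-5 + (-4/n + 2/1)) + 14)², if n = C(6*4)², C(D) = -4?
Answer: 1849/16 ≈ 115.56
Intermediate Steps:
n = 16 (n = (-4)² = 16)
(1*(-5 + (-4/n + 2/1)) + 14)² = (1*(-5 + (-4/16 + 2/1)) + 14)² = (1*(-5 + (-4*1/16 + 2*1)) + 14)² = (1*(-5 + (-¼ + 2)) + 14)² = (1*(-5 + 7/4) + 14)² = (1*(-13/4) + 14)² = (-13/4 + 14)² = (43/4)² = 1849/16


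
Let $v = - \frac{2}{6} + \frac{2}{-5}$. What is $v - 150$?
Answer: $- \frac{2261}{15} \approx -150.73$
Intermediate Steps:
$v = - \frac{11}{15}$ ($v = \left(-2\right) \frac{1}{6} + 2 \left(- \frac{1}{5}\right) = - \frac{1}{3} - \frac{2}{5} = - \frac{11}{15} \approx -0.73333$)
$v - 150 = - \frac{11}{15} - 150 = - \frac{2261}{15}$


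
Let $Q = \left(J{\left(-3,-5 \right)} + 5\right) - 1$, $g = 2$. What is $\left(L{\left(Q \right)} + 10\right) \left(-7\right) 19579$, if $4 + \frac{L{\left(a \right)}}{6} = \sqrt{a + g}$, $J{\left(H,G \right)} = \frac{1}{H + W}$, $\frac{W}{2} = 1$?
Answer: $1918742 - 822318 \sqrt{5} \approx 79983.0$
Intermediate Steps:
$W = 2$ ($W = 2 \cdot 1 = 2$)
$J{\left(H,G \right)} = \frac{1}{2 + H}$ ($J{\left(H,G \right)} = \frac{1}{H + 2} = \frac{1}{2 + H}$)
$Q = 3$ ($Q = \left(\frac{1}{2 - 3} + 5\right) - 1 = \left(\frac{1}{-1} + 5\right) - 1 = \left(-1 + 5\right) - 1 = 4 - 1 = 3$)
$L{\left(a \right)} = -24 + 6 \sqrt{2 + a}$ ($L{\left(a \right)} = -24 + 6 \sqrt{a + 2} = -24 + 6 \sqrt{2 + a}$)
$\left(L{\left(Q \right)} + 10\right) \left(-7\right) 19579 = \left(\left(-24 + 6 \sqrt{2 + 3}\right) + 10\right) \left(-7\right) 19579 = \left(\left(-24 + 6 \sqrt{5}\right) + 10\right) \left(-7\right) 19579 = \left(-14 + 6 \sqrt{5}\right) \left(-7\right) 19579 = \left(98 - 42 \sqrt{5}\right) 19579 = 1918742 - 822318 \sqrt{5}$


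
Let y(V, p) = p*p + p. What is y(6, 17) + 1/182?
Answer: 55693/182 ≈ 306.01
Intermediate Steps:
y(V, p) = p + p² (y(V, p) = p² + p = p + p²)
y(6, 17) + 1/182 = 17*(1 + 17) + 1/182 = 17*18 + 1/182 = 306 + 1/182 = 55693/182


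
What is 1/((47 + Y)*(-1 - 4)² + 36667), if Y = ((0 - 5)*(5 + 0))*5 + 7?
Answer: 1/34892 ≈ 2.8660e-5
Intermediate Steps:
Y = -118 (Y = -5*5*5 + 7 = -25*5 + 7 = -125 + 7 = -118)
1/((47 + Y)*(-1 - 4)² + 36667) = 1/((47 - 118)*(-1 - 4)² + 36667) = 1/(-71*(-5)² + 36667) = 1/(-71*25 + 36667) = 1/(-1775 + 36667) = 1/34892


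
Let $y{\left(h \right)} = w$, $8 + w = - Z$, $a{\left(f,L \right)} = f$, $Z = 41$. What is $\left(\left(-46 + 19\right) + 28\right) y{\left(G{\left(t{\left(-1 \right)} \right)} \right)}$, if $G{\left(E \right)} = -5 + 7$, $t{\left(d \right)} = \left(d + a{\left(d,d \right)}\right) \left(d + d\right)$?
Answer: $-49$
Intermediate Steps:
$t{\left(d \right)} = 4 d^{2}$ ($t{\left(d \right)} = \left(d + d\right) \left(d + d\right) = 2 d 2 d = 4 d^{2}$)
$G{\left(E \right)} = 2$
$w = -49$ ($w = -8 - 41 = -49$)
$y{\left(h \right)} = -49$
$\left(\left(-46 + 19\right) + 28\right) y{\left(G{\left(t{\left(-1 \right)} \right)} \right)} = \left(\left(-46 + 19\right) + 28\right) \left(-49\right) = \left(-27 + 28\right) \left(-49\right) = 1 \left(-49\right) = -49$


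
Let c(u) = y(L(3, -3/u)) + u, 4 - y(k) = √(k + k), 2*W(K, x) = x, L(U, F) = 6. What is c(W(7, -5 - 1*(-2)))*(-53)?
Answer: -265/2 + 106*√3 ≈ 51.097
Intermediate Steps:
W(K, x) = x/2
y(k) = 4 - √2*√k (y(k) = 4 - √(k + k) = 4 - √(2*k) = 4 - √2*√k)
c(u) = 4 + u - 2*√3 (c(u) = (4 - √2*√6) + u = (4 - 2*√3) + u = 4 + u - 2*√3)
c(W(7, -5 - 1*(-2)))*(-53) = (4 + (-5 - 1*(-2))/2 - 2*√3)*(-53) = (4 + (-5 + 2)/2 - 2*√3)*(-53) = (4 + (½)*(-3) - 2*√3)*(-53) = (4 - 3/2 - 2*√3)*(-53) = (5/2 - 2*√3)*(-53) = -265/2 + 106*√3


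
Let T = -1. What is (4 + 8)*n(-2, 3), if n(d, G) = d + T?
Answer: -36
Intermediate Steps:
n(d, G) = -1 + d (n(d, G) = d - 1 = -1 + d)
(4 + 8)*n(-2, 3) = (4 + 8)*(-1 - 2) = 12*(-3) = -36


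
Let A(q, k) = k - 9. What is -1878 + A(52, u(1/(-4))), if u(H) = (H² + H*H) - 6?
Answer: -15143/8 ≈ -1892.9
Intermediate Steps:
u(H) = -6 + 2*H² (u(H) = (H² + H²) - 6 = 2*H² - 6 = -6 + 2*H²)
A(q, k) = -9 + k
-1878 + A(52, u(1/(-4))) = -1878 + (-9 + (-6 + 2*(1/(-4))²)) = -1878 + (-9 + (-6 + 2*(-¼)²)) = -1878 + (-9 + (-6 + 2*(1/16))) = -1878 + (-9 + (-6 + ⅛)) = -1878 + (-9 - 47/8) = -1878 - 119/8 = -15143/8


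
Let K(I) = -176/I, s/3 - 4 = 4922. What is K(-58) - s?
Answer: -428474/29 ≈ -14775.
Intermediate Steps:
s = 14778 (s = 12 + 3*4922 = 12 + 14766 = 14778)
K(-58) - s = -176/(-58) - 1*14778 = -176*(-1/58) - 14778 = 88/29 - 14778 = -428474/29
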